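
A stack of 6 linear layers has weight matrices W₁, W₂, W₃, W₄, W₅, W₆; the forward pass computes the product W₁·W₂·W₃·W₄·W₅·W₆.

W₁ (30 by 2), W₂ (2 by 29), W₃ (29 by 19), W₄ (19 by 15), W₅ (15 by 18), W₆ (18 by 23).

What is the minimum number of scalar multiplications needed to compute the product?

4420

Adjacent pairs: W₁W₂ = 30·2·29 = 1740; W₂W₃ = 2·29·19 = 1102; W₃W₄ = 29·19·15 = 8265; W₄W₅ = 19·15·18 = 5130; W₅W₆ = 15·18·23 = 6210.
Length 3: W₁..W₃: k=1: 0+1102+30·2·19=2242; k=2: 1740+0+30·29·19=18270 → min 2242 | W₂..W₄: k=2: 0+8265+2·29·15=9135; k=3: 1102+0+2·19·15=1672 → min 1672 | W₃..W₅: k=3: 0+5130+29·19·18=15048; k=4: 8265+0+29·15·18=16095 → min 15048 | W₄..W₆: k=4: 0+6210+19·15·23=12765; k=5: 5130+0+19·18·23=12996 → min 12765.
Length 4: W₁..W₄: k=1: 0+1672+30·2·15=2572; k=2: 1740+8265+30·29·15=23055; k=3: 2242+0+30·19·15=10792 → min 2572 | W₂..W₅: k=2: 0+15048+2·29·18=16092; k=3: 1102+5130+2·19·18=6916; k=4: 1672+0+2·15·18=2212 → min 2212 | W₃..W₆: k=3: 0+12765+29·19·23=25438; k=4: 8265+6210+29·15·23=24480; k=5: 15048+0+29·18·23=27054 → min 24480.
Length 5: W₁..W₅: k=1: 0+2212+30·2·18=3292; k=2: 1740+15048+30·29·18=32448; k=3: 2242+5130+30·19·18=17632; k=4: 2572+0+30·15·18=10672 → min 3292 | W₂..W₆: k=2: 0+24480+2·29·23=25814; k=3: 1102+12765+2·19·23=14741; k=4: 1672+6210+2·15·23=8572; k=5: 2212+0+2·18·23=3040 → min 3040.
Length 6: W₁..W₆: k=1: 0+3040+30·2·23=4420; k=2: 1740+24480+30·29·23=46230; k=3: 2242+12765+30·19·23=28117; k=4: 2572+6210+30·15·23=19132; k=5: 3292+0+30·18·23=15712 → min 4420.
Optimal order: (W₁·((((W₂·W₃)·W₄)·W₅)·W₆)) with cost 4420.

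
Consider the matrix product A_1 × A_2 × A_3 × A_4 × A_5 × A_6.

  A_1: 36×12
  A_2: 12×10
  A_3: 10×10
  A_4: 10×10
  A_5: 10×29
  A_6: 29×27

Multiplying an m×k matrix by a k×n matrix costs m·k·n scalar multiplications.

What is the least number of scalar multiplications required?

24070

Adjacent pairs: A_1A_2 = 36·12·10 = 4320; A_2A_3 = 12·10·10 = 1200; A_3A_4 = 10·10·10 = 1000; A_4A_5 = 10·10·29 = 2900; A_5A_6 = 10·29·27 = 7830.
Length 3: A_1..A_3: k=1: 0+1200+36·12·10=5520; k=2: 4320+0+36·10·10=7920 → min 5520 | A_2..A_4: k=2: 0+1000+12·10·10=2200; k=3: 1200+0+12·10·10=2400 → min 2200 | A_3..A_5: k=3: 0+2900+10·10·29=5800; k=4: 1000+0+10·10·29=3900 → min 3900 | A_4..A_6: k=4: 0+7830+10·10·27=10530; k=5: 2900+0+10·29·27=10730 → min 10530.
Length 4: A_1..A_4: k=1: 0+2200+36·12·10=6520; k=2: 4320+1000+36·10·10=8920; k=3: 5520+0+36·10·10=9120 → min 6520 | A_2..A_5: k=2: 0+3900+12·10·29=7380; k=3: 1200+2900+12·10·29=7580; k=4: 2200+0+12·10·29=5680 → min 5680 | A_3..A_6: k=3: 0+10530+10·10·27=13230; k=4: 1000+7830+10·10·27=11530; k=5: 3900+0+10·29·27=11730 → min 11530.
Length 5: A_1..A_5: k=1: 0+5680+36·12·29=18208; k=2: 4320+3900+36·10·29=18660; k=3: 5520+2900+36·10·29=18860; k=4: 6520+0+36·10·29=16960 → min 16960 | A_2..A_6: k=2: 0+11530+12·10·27=14770; k=3: 1200+10530+12·10·27=14970; k=4: 2200+7830+12·10·27=13270; k=5: 5680+0+12·29·27=15076 → min 13270.
Length 6: A_1..A_6: k=1: 0+13270+36·12·27=24934; k=2: 4320+11530+36·10·27=25570; k=3: 5520+10530+36·10·27=25770; k=4: 6520+7830+36·10·27=24070; k=5: 16960+0+36·29·27=45148 → min 24070.
Optimal order: ((A_1 × (A_2 × (A_3 × A_4))) × (A_5 × A_6)) with cost 24070.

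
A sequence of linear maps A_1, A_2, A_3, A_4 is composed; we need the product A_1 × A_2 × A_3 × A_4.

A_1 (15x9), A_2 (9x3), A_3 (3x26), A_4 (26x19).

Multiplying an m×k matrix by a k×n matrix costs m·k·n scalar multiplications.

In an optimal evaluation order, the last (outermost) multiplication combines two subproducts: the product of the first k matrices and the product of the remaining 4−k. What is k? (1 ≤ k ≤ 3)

2

Adjacent pairs: A_1A_2 = 15·9·3 = 405; A_2A_3 = 9·3·26 = 702; A_3A_4 = 3·26·19 = 1482.
Length 3: A_1..A_3: k=1: 0+702+15·9·26=4212; k=2: 405+0+15·3·26=1575 → min 1575 | A_2..A_4: k=2: 0+1482+9·3·19=1995; k=3: 702+0+9·26·19=5148 → min 1995.
Top-level splits: k=1: (A_1..A_1)·(A_2..A_4) → 0+1995+15·9·19 = 4560; k=2: (A_1..A_2)·(A_3..A_4) → 405+1482+15·3·19 = 2742; k=3: (A_1..A_3)·(A_4..A_4) → 1575+0+15·26·19 = 8985.
Best split is after A_2, i.e. k = 2.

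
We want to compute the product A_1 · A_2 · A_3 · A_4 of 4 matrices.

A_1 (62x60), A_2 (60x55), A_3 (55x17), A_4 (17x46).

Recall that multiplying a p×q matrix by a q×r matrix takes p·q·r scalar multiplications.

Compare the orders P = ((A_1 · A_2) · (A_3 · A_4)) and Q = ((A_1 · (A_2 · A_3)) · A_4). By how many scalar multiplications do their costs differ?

Order P = ((A_1 · A_2) · (A_3 · A_4)): (A_1 · A_2): 62×60 by 60×55 → 62×55, cost 62·60·55 = 204600; (A_3 · A_4): 55×17 by 17×46 → 55×46, cost 55·17·46 = 43010; ((A_1 · A_2) · (A_3 · A_4)): 62×55 by 55×46 → 62×46, cost 62·55·46 = 156860; cumulative 404470. Total 404470.
Order Q = ((A_1 · (A_2 · A_3)) · A_4): (A_2 · A_3): 60×55 by 55×17 → 60×17, cost 60·55·17 = 56100; (A_1 · (A_2 · A_3)): 62×60 by 60×17 → 62×17, cost 62·60·17 = 63240; cumulative 119340; ((A_1 · (A_2 · A_3)) · A_4): 62×17 by 17×46 → 62×46, cost 62·17·46 = 48484; cumulative 167824. Total 167824.
Difference: |404470 − 167824| = 236646.

236646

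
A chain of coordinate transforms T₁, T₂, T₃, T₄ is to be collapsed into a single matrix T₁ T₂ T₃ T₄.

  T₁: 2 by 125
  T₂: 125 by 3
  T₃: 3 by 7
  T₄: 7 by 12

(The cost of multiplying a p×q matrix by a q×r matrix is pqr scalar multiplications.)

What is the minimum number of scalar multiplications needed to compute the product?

960

Adjacent pairs: T₁T₂ = 2·125·3 = 750; T₂T₃ = 125·3·7 = 2625; T₃T₄ = 3·7·12 = 252.
Length 3: T₁..T₃: k=1: 0+2625+2·125·7=4375; k=2: 750+0+2·3·7=792 → min 792 | T₂..T₄: k=2: 0+252+125·3·12=4752; k=3: 2625+0+125·7·12=13125 → min 4752.
Length 4: T₁..T₄: k=1: 0+4752+2·125·12=7752; k=2: 750+252+2·3·12=1074; k=3: 792+0+2·7·12=960 → min 960.
Optimal order: (((T₁ T₂) T₃) T₄) with cost 960.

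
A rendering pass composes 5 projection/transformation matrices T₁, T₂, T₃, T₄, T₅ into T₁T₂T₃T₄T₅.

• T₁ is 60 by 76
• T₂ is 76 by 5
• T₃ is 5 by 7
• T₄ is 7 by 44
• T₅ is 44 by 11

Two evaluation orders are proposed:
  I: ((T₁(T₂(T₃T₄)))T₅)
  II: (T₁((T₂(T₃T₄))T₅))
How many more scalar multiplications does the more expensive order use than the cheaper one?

142736

Order I = ((T₁(T₂(T₃T₄)))T₅): (T₃T₄): 5×7 by 7×44 → 5×44, cost 5·7·44 = 1540; (T₂(T₃T₄)): 76×5 by 5×44 → 76×44, cost 76·5·44 = 16720; cumulative 18260; (T₁(T₂(T₃T₄))): 60×76 by 76×44 → 60×44, cost 60·76·44 = 200640; cumulative 218900; ((T₁(T₂(T₃T₄)))T₅): 60×44 by 44×11 → 60×11, cost 60·44·11 = 29040; cumulative 247940. Total 247940.
Order II = (T₁((T₂(T₃T₄))T₅)): (T₃T₄): 5×7 by 7×44 → 5×44, cost 5·7·44 = 1540; (T₂(T₃T₄)): 76×5 by 5×44 → 76×44, cost 76·5·44 = 16720; cumulative 18260; ((T₂(T₃T₄))T₅): 76×44 by 44×11 → 76×11, cost 76·44·11 = 36784; cumulative 55044; (T₁((T₂(T₃T₄))T₅)): 60×76 by 76×11 → 60×11, cost 60·76·11 = 50160; cumulative 105204. Total 105204.
Difference: |247940 − 105204| = 142736.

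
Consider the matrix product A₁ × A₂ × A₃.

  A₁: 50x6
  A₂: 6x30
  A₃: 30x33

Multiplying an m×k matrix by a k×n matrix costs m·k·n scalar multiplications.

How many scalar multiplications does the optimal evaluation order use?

15840

Order (A₁ × (A₂ × A₃)): (A₂ × A₃): 6×30 by 30×33 → 6×33, cost 6·30·33 = 5940; (A₁ × (A₂ × A₃)): 50×6 by 6×33 → 50×33, cost 50·6·33 = 9900; cumulative 15840. Total 15840.
Order ((A₁ × A₂) × A₃): (A₁ × A₂): 50×6 by 6×30 → 50×30, cost 50·6·30 = 9000; ((A₁ × A₂) × A₃): 50×30 by 30×33 → 50×33, cost 50·30·33 = 49500; cumulative 58500. Total 58500.
Minimum: 15840.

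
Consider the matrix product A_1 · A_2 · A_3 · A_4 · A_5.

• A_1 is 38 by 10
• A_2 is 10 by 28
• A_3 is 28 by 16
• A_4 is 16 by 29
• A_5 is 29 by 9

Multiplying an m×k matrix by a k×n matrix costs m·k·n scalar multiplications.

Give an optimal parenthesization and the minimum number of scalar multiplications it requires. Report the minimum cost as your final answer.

13516

Adjacent pairs: A_1A_2 = 38·10·28 = 10640; A_2A_3 = 10·28·16 = 4480; A_3A_4 = 28·16·29 = 12992; A_4A_5 = 16·29·9 = 4176.
Length 3: A_1..A_3: k=1: 0+4480+38·10·16=10560; k=2: 10640+0+38·28·16=27664 → min 10560 | A_2..A_4: k=2: 0+12992+10·28·29=21112; k=3: 4480+0+10·16·29=9120 → min 9120 | A_3..A_5: k=3: 0+4176+28·16·9=8208; k=4: 12992+0+28·29·9=20300 → min 8208.
Length 4: A_1..A_4: k=1: 0+9120+38·10·29=20140; k=2: 10640+12992+38·28·29=54488; k=3: 10560+0+38·16·29=28192 → min 20140 | A_2..A_5: k=2: 0+8208+10·28·9=10728; k=3: 4480+4176+10·16·9=10096; k=4: 9120+0+10·29·9=11730 → min 10096.
Length 5: A_1..A_5: k=1: 0+10096+38·10·9=13516; k=2: 10640+8208+38·28·9=28424; k=3: 10560+4176+38·16·9=20208; k=4: 20140+0+38·29·9=30058 → min 13516.
Optimal parenthesization: (A_1 · ((A_2 · A_3) · (A_4 · A_5))) with cost 13516.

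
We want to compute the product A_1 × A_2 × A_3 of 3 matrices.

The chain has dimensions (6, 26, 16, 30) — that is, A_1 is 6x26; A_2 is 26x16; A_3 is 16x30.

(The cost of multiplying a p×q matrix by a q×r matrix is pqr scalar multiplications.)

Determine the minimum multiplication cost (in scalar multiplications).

Order (A_1 × (A_2 × A_3)): (A_2 × A_3): 26×16 by 16×30 → 26×30, cost 26·16·30 = 12480; (A_1 × (A_2 × A_3)): 6×26 by 26×30 → 6×30, cost 6·26·30 = 4680; cumulative 17160. Total 17160.
Order ((A_1 × A_2) × A_3): (A_1 × A_2): 6×26 by 26×16 → 6×16, cost 6·26·16 = 2496; ((A_1 × A_2) × A_3): 6×16 by 16×30 → 6×30, cost 6·16·30 = 2880; cumulative 5376. Total 5376.
Minimum: 5376.

5376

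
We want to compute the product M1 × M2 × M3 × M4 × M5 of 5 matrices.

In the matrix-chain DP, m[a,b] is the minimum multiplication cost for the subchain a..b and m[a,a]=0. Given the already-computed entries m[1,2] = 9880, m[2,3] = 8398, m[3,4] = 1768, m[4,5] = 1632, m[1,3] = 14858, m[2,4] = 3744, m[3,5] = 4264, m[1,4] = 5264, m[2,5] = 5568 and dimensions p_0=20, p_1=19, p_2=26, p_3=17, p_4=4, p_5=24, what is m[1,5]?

m[1,5] = min over k∈[1,4] of m[1,k]+m[k+1,5]+p_{0}·p_k·p_{5}.
k=1: 0 + 5568 + 20·19·24 = 14688; k=2: 9880 + 4264 + 20·26·24 = 26624; k=3: 14858 + 1632 + 20·17·24 = 24650; k=4: 5264 + 0 + 20·4·24 = 7184.
Minimum: 7184 at k=4.

7184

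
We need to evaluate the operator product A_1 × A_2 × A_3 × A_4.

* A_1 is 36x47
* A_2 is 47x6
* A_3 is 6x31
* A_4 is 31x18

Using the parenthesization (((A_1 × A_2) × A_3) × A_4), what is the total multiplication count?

(A_1 × A_2): 36×47 by 47×6 → 36×6, cost 36·47·6 = 10152
((A_1 × A_2) × A_3): 36×6 by 6×31 → 36×31, cost 36·6·31 = 6696; cumulative 16848
(((A_1 × A_2) × A_3) × A_4): 36×31 by 31×18 → 36×18, cost 36·31·18 = 20088; cumulative 36936
Total: 36936 scalar multiplications.

36936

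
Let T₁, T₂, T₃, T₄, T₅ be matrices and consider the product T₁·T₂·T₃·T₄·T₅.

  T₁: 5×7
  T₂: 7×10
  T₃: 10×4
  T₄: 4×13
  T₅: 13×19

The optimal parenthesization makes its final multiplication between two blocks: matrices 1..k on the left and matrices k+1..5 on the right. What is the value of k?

Adjacent pairs: T₁T₂ = 5·7·10 = 350; T₂T₃ = 7·10·4 = 280; T₃T₄ = 10·4·13 = 520; T₄T₅ = 4·13·19 = 988.
Length 3: T₁..T₃: k=1: 0+280+5·7·4=420; k=2: 350+0+5·10·4=550 → min 420 | T₂..T₄: k=2: 0+520+7·10·13=1430; k=3: 280+0+7·4·13=644 → min 644 | T₃..T₅: k=3: 0+988+10·4·19=1748; k=4: 520+0+10·13·19=2990 → min 1748.
Length 4: T₁..T₄: k=1: 0+644+5·7·13=1099; k=2: 350+520+5·10·13=1520; k=3: 420+0+5·4·13=680 → min 680 | T₂..T₅: k=2: 0+1748+7·10·19=3078; k=3: 280+988+7·4·19=1800; k=4: 644+0+7·13·19=2373 → min 1800.
Top-level splits: k=1: (T₁..T₁)·(T₂..T₅) → 0+1800+5·7·19 = 2465; k=2: (T₁..T₂)·(T₃..T₅) → 350+1748+5·10·19 = 3048; k=3: (T₁..T₃)·(T₄..T₅) → 420+988+5·4·19 = 1788; k=4: (T₁..T₄)·(T₅..T₅) → 680+0+5·13·19 = 1915.
Best split is after T₃, i.e. k = 3.

3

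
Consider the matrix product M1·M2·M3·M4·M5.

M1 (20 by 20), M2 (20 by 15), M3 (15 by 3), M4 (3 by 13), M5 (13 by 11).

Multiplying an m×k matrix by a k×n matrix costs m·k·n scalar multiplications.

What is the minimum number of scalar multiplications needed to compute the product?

Adjacent pairs: M1M2 = 20·20·15 = 6000; M2M3 = 20·15·3 = 900; M3M4 = 15·3·13 = 585; M4M5 = 3·13·11 = 429.
Length 3: M1..M3: k=1: 0+900+20·20·3=2100; k=2: 6000+0+20·15·3=6900 → min 2100 | M2..M4: k=2: 0+585+20·15·13=4485; k=3: 900+0+20·3·13=1680 → min 1680 | M3..M5: k=3: 0+429+15·3·11=924; k=4: 585+0+15·13·11=2730 → min 924.
Length 4: M1..M4: k=1: 0+1680+20·20·13=6880; k=2: 6000+585+20·15·13=10485; k=3: 2100+0+20·3·13=2880 → min 2880 | M2..M5: k=2: 0+924+20·15·11=4224; k=3: 900+429+20·3·11=1989; k=4: 1680+0+20·13·11=4540 → min 1989.
Length 5: M1..M5: k=1: 0+1989+20·20·11=6389; k=2: 6000+924+20·15·11=10224; k=3: 2100+429+20·3·11=3189; k=4: 2880+0+20·13·11=5740 → min 3189.
Optimal order: ((M1·(M2·M3))·(M4·M5)) with cost 3189.

3189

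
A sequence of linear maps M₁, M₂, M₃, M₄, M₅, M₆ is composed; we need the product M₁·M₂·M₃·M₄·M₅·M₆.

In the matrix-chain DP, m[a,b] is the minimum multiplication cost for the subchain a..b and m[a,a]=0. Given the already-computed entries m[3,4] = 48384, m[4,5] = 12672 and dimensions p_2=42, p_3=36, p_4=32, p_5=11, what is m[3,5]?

m[3,5] = min over k∈[3,4] of m[3,k]+m[k+1,5]+p_{2}·p_k·p_{5}.
k=3: 0 + 12672 + 42·36·11 = 29304; k=4: 48384 + 0 + 42·32·11 = 63168.
Minimum: 29304 at k=3.

29304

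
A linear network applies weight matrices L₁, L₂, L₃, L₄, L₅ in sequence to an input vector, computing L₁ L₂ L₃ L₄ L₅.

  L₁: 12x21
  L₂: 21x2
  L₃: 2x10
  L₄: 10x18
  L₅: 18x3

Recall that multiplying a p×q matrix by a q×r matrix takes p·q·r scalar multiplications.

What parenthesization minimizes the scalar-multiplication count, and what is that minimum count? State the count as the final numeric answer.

Adjacent pairs: L₁L₂ = 12·21·2 = 504; L₂L₃ = 21·2·10 = 420; L₃L₄ = 2·10·18 = 360; L₄L₅ = 10·18·3 = 540.
Length 3: L₁..L₃: k=1: 0+420+12·21·10=2940; k=2: 504+0+12·2·10=744 → min 744 | L₂..L₄: k=2: 0+360+21·2·18=1116; k=3: 420+0+21·10·18=4200 → min 1116 | L₃..L₅: k=3: 0+540+2·10·3=600; k=4: 360+0+2·18·3=468 → min 468.
Length 4: L₁..L₄: k=1: 0+1116+12·21·18=5652; k=2: 504+360+12·2·18=1296; k=3: 744+0+12·10·18=2904 → min 1296 | L₂..L₅: k=2: 0+468+21·2·3=594; k=3: 420+540+21·10·3=1590; k=4: 1116+0+21·18·3=2250 → min 594.
Length 5: L₁..L₅: k=1: 0+594+12·21·3=1350; k=2: 504+468+12·2·3=1044; k=3: 744+540+12·10·3=1644; k=4: 1296+0+12·18·3=1944 → min 1044.
Optimal parenthesization: ((L₁ L₂) ((L₃ L₄) L₅)) with cost 1044.

1044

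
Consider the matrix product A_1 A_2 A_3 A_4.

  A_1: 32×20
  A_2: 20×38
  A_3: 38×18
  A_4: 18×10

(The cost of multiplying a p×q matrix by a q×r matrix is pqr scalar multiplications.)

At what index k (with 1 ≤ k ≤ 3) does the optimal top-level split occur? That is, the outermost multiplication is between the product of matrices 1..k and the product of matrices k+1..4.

Adjacent pairs: A_1A_2 = 32·20·38 = 24320; A_2A_3 = 20·38·18 = 13680; A_3A_4 = 38·18·10 = 6840.
Length 3: A_1..A_3: k=1: 0+13680+32·20·18=25200; k=2: 24320+0+32·38·18=46208 → min 25200 | A_2..A_4: k=2: 0+6840+20·38·10=14440; k=3: 13680+0+20·18·10=17280 → min 14440.
Top-level splits: k=1: (A_1..A_1)·(A_2..A_4) → 0+14440+32·20·10 = 20840; k=2: (A_1..A_2)·(A_3..A_4) → 24320+6840+32·38·10 = 43320; k=3: (A_1..A_3)·(A_4..A_4) → 25200+0+32·18·10 = 30960.
Best split is after A_1, i.e. k = 1.

1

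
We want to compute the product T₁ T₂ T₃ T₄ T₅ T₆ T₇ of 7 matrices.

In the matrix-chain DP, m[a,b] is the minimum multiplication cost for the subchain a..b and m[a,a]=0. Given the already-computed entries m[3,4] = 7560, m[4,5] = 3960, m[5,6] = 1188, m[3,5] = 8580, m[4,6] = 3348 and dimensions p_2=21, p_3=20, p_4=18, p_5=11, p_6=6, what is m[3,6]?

m[3,6] = min over k∈[3,5] of m[3,k]+m[k+1,6]+p_{2}·p_k·p_{6}.
k=3: 0 + 3348 + 21·20·6 = 5868; k=4: 7560 + 1188 + 21·18·6 = 11016; k=5: 8580 + 0 + 21·11·6 = 9966.
Minimum: 5868 at k=3.

5868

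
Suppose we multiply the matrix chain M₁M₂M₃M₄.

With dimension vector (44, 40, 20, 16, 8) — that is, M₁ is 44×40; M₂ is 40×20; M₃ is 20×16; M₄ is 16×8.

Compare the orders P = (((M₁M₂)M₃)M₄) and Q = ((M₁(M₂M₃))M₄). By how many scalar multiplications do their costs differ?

8320

Order P = (((M₁M₂)M₃)M₄): (M₁M₂): 44×40 by 40×20 → 44×20, cost 44·40·20 = 35200; ((M₁M₂)M₃): 44×20 by 20×16 → 44×16, cost 44·20·16 = 14080; cumulative 49280; (((M₁M₂)M₃)M₄): 44×16 by 16×8 → 44×8, cost 44·16·8 = 5632; cumulative 54912. Total 54912.
Order Q = ((M₁(M₂M₃))M₄): (M₂M₃): 40×20 by 20×16 → 40×16, cost 40·20·16 = 12800; (M₁(M₂M₃)): 44×40 by 40×16 → 44×16, cost 44·40·16 = 28160; cumulative 40960; ((M₁(M₂M₃))M₄): 44×16 by 16×8 → 44×8, cost 44·16·8 = 5632; cumulative 46592. Total 46592.
Difference: |54912 − 46592| = 8320.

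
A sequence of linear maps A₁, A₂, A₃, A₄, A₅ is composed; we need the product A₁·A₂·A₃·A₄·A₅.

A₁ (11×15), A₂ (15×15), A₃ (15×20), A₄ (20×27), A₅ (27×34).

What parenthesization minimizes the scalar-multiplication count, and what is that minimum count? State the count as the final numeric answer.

21813

Adjacent pairs: A₁A₂ = 11·15·15 = 2475; A₂A₃ = 15·15·20 = 4500; A₃A₄ = 15·20·27 = 8100; A₄A₅ = 20·27·34 = 18360.
Length 3: A₁..A₃: k=1: 0+4500+11·15·20=7800; k=2: 2475+0+11·15·20=5775 → min 5775 | A₂..A₄: k=2: 0+8100+15·15·27=14175; k=3: 4500+0+15·20·27=12600 → min 12600 | A₃..A₅: k=3: 0+18360+15·20·34=28560; k=4: 8100+0+15·27·34=21870 → min 21870.
Length 4: A₁..A₄: k=1: 0+12600+11·15·27=17055; k=2: 2475+8100+11·15·27=15030; k=3: 5775+0+11·20·27=11715 → min 11715 | A₂..A₅: k=2: 0+21870+15·15·34=29520; k=3: 4500+18360+15·20·34=33060; k=4: 12600+0+15·27·34=26370 → min 26370.
Length 5: A₁..A₅: k=1: 0+26370+11·15·34=31980; k=2: 2475+21870+11·15·34=29955; k=3: 5775+18360+11·20·34=31615; k=4: 11715+0+11·27·34=21813 → min 21813.
Optimal parenthesization: ((((A₁·A₂)·A₃)·A₄)·A₅) with cost 21813.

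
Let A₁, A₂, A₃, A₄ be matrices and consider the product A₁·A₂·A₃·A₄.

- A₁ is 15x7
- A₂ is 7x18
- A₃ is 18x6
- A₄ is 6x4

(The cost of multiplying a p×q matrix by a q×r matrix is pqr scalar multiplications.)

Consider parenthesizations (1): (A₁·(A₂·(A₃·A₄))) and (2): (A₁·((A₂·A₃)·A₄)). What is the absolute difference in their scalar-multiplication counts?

Order (1) = (A₁·(A₂·(A₃·A₄))): (A₃·A₄): 18×6 by 6×4 → 18×4, cost 18·6·4 = 432; (A₂·(A₃·A₄)): 7×18 by 18×4 → 7×4, cost 7·18·4 = 504; cumulative 936; (A₁·(A₂·(A₃·A₄))): 15×7 by 7×4 → 15×4, cost 15·7·4 = 420; cumulative 1356. Total 1356.
Order (2) = (A₁·((A₂·A₃)·A₄)): (A₂·A₃): 7×18 by 18×6 → 7×6, cost 7·18·6 = 756; ((A₂·A₃)·A₄): 7×6 by 6×4 → 7×4, cost 7·6·4 = 168; cumulative 924; (A₁·((A₂·A₃)·A₄)): 15×7 by 7×4 → 15×4, cost 15·7·4 = 420; cumulative 1344. Total 1344.
Difference: |1356 − 1344| = 12.

12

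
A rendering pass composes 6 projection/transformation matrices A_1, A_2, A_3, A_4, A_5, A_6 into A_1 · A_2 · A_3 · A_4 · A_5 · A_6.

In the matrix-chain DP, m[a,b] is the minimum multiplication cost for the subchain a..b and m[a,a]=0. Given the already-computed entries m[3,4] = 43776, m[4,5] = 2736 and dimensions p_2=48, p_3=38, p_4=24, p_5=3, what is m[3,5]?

m[3,5] = min over k∈[3,4] of m[3,k]+m[k+1,5]+p_{2}·p_k·p_{5}.
k=3: 0 + 2736 + 48·38·3 = 8208; k=4: 43776 + 0 + 48·24·3 = 47232.
Minimum: 8208 at k=3.

8208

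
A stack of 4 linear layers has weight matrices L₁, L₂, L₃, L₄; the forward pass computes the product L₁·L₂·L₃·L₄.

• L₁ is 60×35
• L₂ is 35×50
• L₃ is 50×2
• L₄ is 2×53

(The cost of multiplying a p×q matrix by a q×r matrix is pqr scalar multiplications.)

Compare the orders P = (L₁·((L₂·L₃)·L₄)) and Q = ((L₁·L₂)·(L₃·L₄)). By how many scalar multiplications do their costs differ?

Order P = (L₁·((L₂·L₃)·L₄)): (L₂·L₃): 35×50 by 50×2 → 35×2, cost 35·50·2 = 3500; ((L₂·L₃)·L₄): 35×2 by 2×53 → 35×53, cost 35·2·53 = 3710; cumulative 7210; (L₁·((L₂·L₃)·L₄)): 60×35 by 35×53 → 60×53, cost 60·35·53 = 111300; cumulative 118510. Total 118510.
Order Q = ((L₁·L₂)·(L₃·L₄)): (L₁·L₂): 60×35 by 35×50 → 60×50, cost 60·35·50 = 105000; (L₃·L₄): 50×2 by 2×53 → 50×53, cost 50·2·53 = 5300; ((L₁·L₂)·(L₃·L₄)): 60×50 by 50×53 → 60×53, cost 60·50·53 = 159000; cumulative 269300. Total 269300.
Difference: |118510 − 269300| = 150790.

150790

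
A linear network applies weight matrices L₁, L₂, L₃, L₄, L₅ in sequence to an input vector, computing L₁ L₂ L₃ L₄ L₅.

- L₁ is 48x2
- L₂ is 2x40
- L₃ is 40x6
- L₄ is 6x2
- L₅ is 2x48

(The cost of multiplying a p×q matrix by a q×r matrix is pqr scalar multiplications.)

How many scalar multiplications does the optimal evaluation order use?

5304

Adjacent pairs: L₁L₂ = 48·2·40 = 3840; L₂L₃ = 2·40·6 = 480; L₃L₄ = 40·6·2 = 480; L₄L₅ = 6·2·48 = 576.
Length 3: L₁..L₃: k=1: 0+480+48·2·6=1056; k=2: 3840+0+48·40·6=15360 → min 1056 | L₂..L₄: k=2: 0+480+2·40·2=640; k=3: 480+0+2·6·2=504 → min 504 | L₃..L₅: k=3: 0+576+40·6·48=12096; k=4: 480+0+40·2·48=4320 → min 4320.
Length 4: L₁..L₄: k=1: 0+504+48·2·2=696; k=2: 3840+480+48·40·2=8160; k=3: 1056+0+48·6·2=1632 → min 696 | L₂..L₅: k=2: 0+4320+2·40·48=8160; k=3: 480+576+2·6·48=1632; k=4: 504+0+2·2·48=696 → min 696.
Length 5: L₁..L₅: k=1: 0+696+48·2·48=5304; k=2: 3840+4320+48·40·48=100320; k=3: 1056+576+48·6·48=15456; k=4: 696+0+48·2·48=5304 → min 5304.
Optimal order: (L₁ (((L₂ L₃) L₄) L₅)) with cost 5304.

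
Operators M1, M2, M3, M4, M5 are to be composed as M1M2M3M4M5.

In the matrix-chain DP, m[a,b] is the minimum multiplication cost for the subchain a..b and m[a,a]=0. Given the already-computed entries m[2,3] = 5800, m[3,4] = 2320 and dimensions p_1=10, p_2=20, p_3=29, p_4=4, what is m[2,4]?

m[2,4] = min over k∈[2,3] of m[2,k]+m[k+1,4]+p_{1}·p_k·p_{4}.
k=2: 0 + 2320 + 10·20·4 = 3120; k=3: 5800 + 0 + 10·29·4 = 6960.
Minimum: 3120 at k=2.

3120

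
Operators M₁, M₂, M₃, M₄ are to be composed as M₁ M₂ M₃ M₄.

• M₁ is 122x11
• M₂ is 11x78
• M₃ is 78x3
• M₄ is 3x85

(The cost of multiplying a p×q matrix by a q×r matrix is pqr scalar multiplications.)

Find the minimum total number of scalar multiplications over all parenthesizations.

Adjacent pairs: M₁M₂ = 122·11·78 = 104676; M₂M₃ = 11·78·3 = 2574; M₃M₄ = 78·3·85 = 19890.
Length 3: M₁..M₃: k=1: 0+2574+122·11·3=6600; k=2: 104676+0+122·78·3=133224 → min 6600 | M₂..M₄: k=2: 0+19890+11·78·85=92820; k=3: 2574+0+11·3·85=5379 → min 5379.
Length 4: M₁..M₄: k=1: 0+5379+122·11·85=119449; k=2: 104676+19890+122·78·85=933426; k=3: 6600+0+122·3·85=37710 → min 37710.
Optimal order: ((M₁ (M₂ M₃)) M₄) with cost 37710.

37710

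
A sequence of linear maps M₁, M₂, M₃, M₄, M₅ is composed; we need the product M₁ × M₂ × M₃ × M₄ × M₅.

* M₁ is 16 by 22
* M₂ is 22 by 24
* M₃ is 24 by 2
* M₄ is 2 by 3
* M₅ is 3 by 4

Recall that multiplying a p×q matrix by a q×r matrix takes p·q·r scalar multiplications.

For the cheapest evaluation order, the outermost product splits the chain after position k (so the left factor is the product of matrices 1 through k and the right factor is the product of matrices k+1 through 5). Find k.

Adjacent pairs: M₁M₂ = 16·22·24 = 8448; M₂M₃ = 22·24·2 = 1056; M₃M₄ = 24·2·3 = 144; M₄M₅ = 2·3·4 = 24.
Length 3: M₁..M₃: k=1: 0+1056+16·22·2=1760; k=2: 8448+0+16·24·2=9216 → min 1760 | M₂..M₄: k=2: 0+144+22·24·3=1728; k=3: 1056+0+22·2·3=1188 → min 1188 | M₃..M₅: k=3: 0+24+24·2·4=216; k=4: 144+0+24·3·4=432 → min 216.
Length 4: M₁..M₄: k=1: 0+1188+16·22·3=2244; k=2: 8448+144+16·24·3=9744; k=3: 1760+0+16·2·3=1856 → min 1856 | M₂..M₅: k=2: 0+216+22·24·4=2328; k=3: 1056+24+22·2·4=1256; k=4: 1188+0+22·3·4=1452 → min 1256.
Top-level splits: k=1: (M₁..M₁)·(M₂..M₅) → 0+1256+16·22·4 = 2664; k=2: (M₁..M₂)·(M₃..M₅) → 8448+216+16·24·4 = 10200; k=3: (M₁..M₃)·(M₄..M₅) → 1760+24+16·2·4 = 1912; k=4: (M₁..M₄)·(M₅..M₅) → 1856+0+16·3·4 = 2048.
Best split is after M₃, i.e. k = 3.

3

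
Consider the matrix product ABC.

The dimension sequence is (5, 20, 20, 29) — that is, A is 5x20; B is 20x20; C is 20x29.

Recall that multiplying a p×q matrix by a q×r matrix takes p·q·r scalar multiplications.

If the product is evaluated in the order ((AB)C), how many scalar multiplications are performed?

4900

(AB): 5×20 by 20×20 → 5×20, cost 5·20·20 = 2000
((AB)C): 5×20 by 20×29 → 5×29, cost 5·20·29 = 2900; cumulative 4900
Total: 4900 scalar multiplications.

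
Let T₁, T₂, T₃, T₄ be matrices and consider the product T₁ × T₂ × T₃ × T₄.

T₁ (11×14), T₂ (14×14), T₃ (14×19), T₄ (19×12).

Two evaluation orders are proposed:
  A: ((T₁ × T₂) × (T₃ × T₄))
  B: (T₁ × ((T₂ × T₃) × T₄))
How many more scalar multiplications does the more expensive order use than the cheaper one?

Order A = ((T₁ × T₂) × (T₃ × T₄)): (T₁ × T₂): 11×14 by 14×14 → 11×14, cost 11·14·14 = 2156; (T₃ × T₄): 14×19 by 19×12 → 14×12, cost 14·19·12 = 3192; ((T₁ × T₂) × (T₃ × T₄)): 11×14 by 14×12 → 11×12, cost 11·14·12 = 1848; cumulative 7196. Total 7196.
Order B = (T₁ × ((T₂ × T₃) × T₄)): (T₂ × T₃): 14×14 by 14×19 → 14×19, cost 14·14·19 = 3724; ((T₂ × T₃) × T₄): 14×19 by 19×12 → 14×12, cost 14·19·12 = 3192; cumulative 6916; (T₁ × ((T₂ × T₃) × T₄)): 11×14 by 14×12 → 11×12, cost 11·14·12 = 1848; cumulative 8764. Total 8764.
Difference: |7196 − 8764| = 1568.

1568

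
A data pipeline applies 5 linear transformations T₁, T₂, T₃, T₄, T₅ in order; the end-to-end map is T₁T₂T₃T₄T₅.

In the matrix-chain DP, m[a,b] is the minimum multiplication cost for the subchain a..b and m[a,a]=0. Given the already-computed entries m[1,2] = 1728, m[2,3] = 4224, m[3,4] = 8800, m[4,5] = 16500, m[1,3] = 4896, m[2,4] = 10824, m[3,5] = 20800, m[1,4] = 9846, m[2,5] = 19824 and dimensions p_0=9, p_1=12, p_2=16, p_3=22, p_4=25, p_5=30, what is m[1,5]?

16596

m[1,5] = min over k∈[1,4] of m[1,k]+m[k+1,5]+p_{0}·p_k·p_{5}.
k=1: 0 + 19824 + 9·12·30 = 23064; k=2: 1728 + 20800 + 9·16·30 = 26848; k=3: 4896 + 16500 + 9·22·30 = 27336; k=4: 9846 + 0 + 9·25·30 = 16596.
Minimum: 16596 at k=4.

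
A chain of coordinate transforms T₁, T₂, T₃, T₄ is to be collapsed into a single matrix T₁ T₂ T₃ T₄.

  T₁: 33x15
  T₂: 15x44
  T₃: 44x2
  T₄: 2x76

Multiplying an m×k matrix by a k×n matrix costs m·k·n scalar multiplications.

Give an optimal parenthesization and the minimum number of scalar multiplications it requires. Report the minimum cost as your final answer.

Adjacent pairs: T₁T₂ = 33·15·44 = 21780; T₂T₃ = 15·44·2 = 1320; T₃T₄ = 44·2·76 = 6688.
Length 3: T₁..T₃: k=1: 0+1320+33·15·2=2310; k=2: 21780+0+33·44·2=24684 → min 2310 | T₂..T₄: k=2: 0+6688+15·44·76=56848; k=3: 1320+0+15·2·76=3600 → min 3600.
Length 4: T₁..T₄: k=1: 0+3600+33·15·76=41220; k=2: 21780+6688+33·44·76=138820; k=3: 2310+0+33·2·76=7326 → min 7326.
Optimal parenthesization: ((T₁ (T₂ T₃)) T₄) with cost 7326.

7326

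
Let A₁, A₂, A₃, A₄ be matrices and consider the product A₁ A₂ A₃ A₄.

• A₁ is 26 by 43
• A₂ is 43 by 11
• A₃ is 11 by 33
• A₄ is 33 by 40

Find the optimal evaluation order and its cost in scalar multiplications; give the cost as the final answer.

Adjacent pairs: A₁A₂ = 26·43·11 = 12298; A₂A₃ = 43·11·33 = 15609; A₃A₄ = 11·33·40 = 14520.
Length 3: A₁..A₃: k=1: 0+15609+26·43·33=52503; k=2: 12298+0+26·11·33=21736 → min 21736 | A₂..A₄: k=2: 0+14520+43·11·40=33440; k=3: 15609+0+43·33·40=72369 → min 33440.
Length 4: A₁..A₄: k=1: 0+33440+26·43·40=78160; k=2: 12298+14520+26·11·40=38258; k=3: 21736+0+26·33·40=56056 → min 38258.
Optimal parenthesization: ((A₁ A₂) (A₃ A₄)) with cost 38258.

38258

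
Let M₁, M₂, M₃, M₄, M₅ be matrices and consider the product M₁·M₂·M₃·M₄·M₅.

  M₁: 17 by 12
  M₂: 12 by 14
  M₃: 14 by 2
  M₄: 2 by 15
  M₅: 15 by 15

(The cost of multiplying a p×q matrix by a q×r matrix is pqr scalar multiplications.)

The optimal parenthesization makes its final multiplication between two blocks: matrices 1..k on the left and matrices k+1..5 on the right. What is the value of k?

Adjacent pairs: M₁M₂ = 17·12·14 = 2856; M₂M₃ = 12·14·2 = 336; M₃M₄ = 14·2·15 = 420; M₄M₅ = 2·15·15 = 450.
Length 3: M₁..M₃: k=1: 0+336+17·12·2=744; k=2: 2856+0+17·14·2=3332 → min 744 | M₂..M₄: k=2: 0+420+12·14·15=2940; k=3: 336+0+12·2·15=696 → min 696 | M₃..M₅: k=3: 0+450+14·2·15=870; k=4: 420+0+14·15·15=3570 → min 870.
Length 4: M₁..M₄: k=1: 0+696+17·12·15=3756; k=2: 2856+420+17·14·15=6846; k=3: 744+0+17·2·15=1254 → min 1254 | M₂..M₅: k=2: 0+870+12·14·15=3390; k=3: 336+450+12·2·15=1146; k=4: 696+0+12·15·15=3396 → min 1146.
Top-level splits: k=1: (M₁..M₁)·(M₂..M₅) → 0+1146+17·12·15 = 4206; k=2: (M₁..M₂)·(M₃..M₅) → 2856+870+17·14·15 = 7296; k=3: (M₁..M₃)·(M₄..M₅) → 744+450+17·2·15 = 1704; k=4: (M₁..M₄)·(M₅..M₅) → 1254+0+17·15·15 = 5079.
Best split is after M₃, i.e. k = 3.

3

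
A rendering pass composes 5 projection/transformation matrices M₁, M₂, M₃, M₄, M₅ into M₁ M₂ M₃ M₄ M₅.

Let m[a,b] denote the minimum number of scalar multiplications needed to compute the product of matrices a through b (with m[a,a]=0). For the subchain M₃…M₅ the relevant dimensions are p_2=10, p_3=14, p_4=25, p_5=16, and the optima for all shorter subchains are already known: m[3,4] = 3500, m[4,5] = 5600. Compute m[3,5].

m[3,5] = min over k∈[3,4] of m[3,k]+m[k+1,5]+p_{2}·p_k·p_{5}.
k=3: 0 + 5600 + 10·14·16 = 7840; k=4: 3500 + 0 + 10·25·16 = 7500.
Minimum: 7500 at k=4.

7500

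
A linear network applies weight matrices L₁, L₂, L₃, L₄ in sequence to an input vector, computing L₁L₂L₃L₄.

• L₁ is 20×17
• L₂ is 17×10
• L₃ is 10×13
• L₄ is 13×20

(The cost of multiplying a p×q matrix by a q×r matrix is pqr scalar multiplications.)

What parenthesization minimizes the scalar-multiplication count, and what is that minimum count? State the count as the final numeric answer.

10000

Adjacent pairs: L₁L₂ = 20·17·10 = 3400; L₂L₃ = 17·10·13 = 2210; L₃L₄ = 10·13·20 = 2600.
Length 3: L₁..L₃: k=1: 0+2210+20·17·13=6630; k=2: 3400+0+20·10·13=6000 → min 6000 | L₂..L₄: k=2: 0+2600+17·10·20=6000; k=3: 2210+0+17·13·20=6630 → min 6000.
Length 4: L₁..L₄: k=1: 0+6000+20·17·20=12800; k=2: 3400+2600+20·10·20=10000; k=3: 6000+0+20·13·20=11200 → min 10000.
Optimal parenthesization: ((L₁L₂)(L₃L₄)) with cost 10000.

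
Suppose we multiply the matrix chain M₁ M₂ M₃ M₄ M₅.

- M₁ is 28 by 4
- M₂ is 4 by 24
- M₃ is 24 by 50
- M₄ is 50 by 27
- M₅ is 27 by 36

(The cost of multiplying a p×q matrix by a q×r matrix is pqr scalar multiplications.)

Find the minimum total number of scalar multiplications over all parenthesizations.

18120

Adjacent pairs: M₁M₂ = 28·4·24 = 2688; M₂M₃ = 4·24·50 = 4800; M₃M₄ = 24·50·27 = 32400; M₄M₅ = 50·27·36 = 48600.
Length 3: M₁..M₃: k=1: 0+4800+28·4·50=10400; k=2: 2688+0+28·24·50=36288 → min 10400 | M₂..M₄: k=2: 0+32400+4·24·27=34992; k=3: 4800+0+4·50·27=10200 → min 10200 | M₃..M₅: k=3: 0+48600+24·50·36=91800; k=4: 32400+0+24·27·36=55728 → min 55728.
Length 4: M₁..M₄: k=1: 0+10200+28·4·27=13224; k=2: 2688+32400+28·24·27=53232; k=3: 10400+0+28·50·27=48200 → min 13224 | M₂..M₅: k=2: 0+55728+4·24·36=59184; k=3: 4800+48600+4·50·36=60600; k=4: 10200+0+4·27·36=14088 → min 14088.
Length 5: M₁..M₅: k=1: 0+14088+28·4·36=18120; k=2: 2688+55728+28·24·36=82608; k=3: 10400+48600+28·50·36=109400; k=4: 13224+0+28·27·36=40440 → min 18120.
Optimal order: (M₁ (((M₂ M₃) M₄) M₅)) with cost 18120.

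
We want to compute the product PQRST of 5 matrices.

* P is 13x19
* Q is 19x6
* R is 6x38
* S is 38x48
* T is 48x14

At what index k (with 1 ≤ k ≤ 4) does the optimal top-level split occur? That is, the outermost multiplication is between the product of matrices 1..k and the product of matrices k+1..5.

2

Adjacent pairs: PQ = 13·19·6 = 1482; QR = 19·6·38 = 4332; RS = 6·38·48 = 10944; ST = 38·48·14 = 25536.
Length 3: P..R: k=1: 0+4332+13·19·38=13718; k=2: 1482+0+13·6·38=4446 → min 4446 | Q..S: k=2: 0+10944+19·6·48=16416; k=3: 4332+0+19·38·48=38988 → min 16416 | R..T: k=3: 0+25536+6·38·14=28728; k=4: 10944+0+6·48·14=14976 → min 14976.
Length 4: P..S: k=1: 0+16416+13·19·48=28272; k=2: 1482+10944+13·6·48=16170; k=3: 4446+0+13·38·48=28158 → min 16170 | Q..T: k=2: 0+14976+19·6·14=16572; k=3: 4332+25536+19·38·14=39976; k=4: 16416+0+19·48·14=29184 → min 16572.
Top-level splits: k=1: (P..P)·(Q..T) → 0+16572+13·19·14 = 20030; k=2: (P..Q)·(R..T) → 1482+14976+13·6·14 = 17550; k=3: (P..R)·(S..T) → 4446+25536+13·38·14 = 36898; k=4: (P..S)·(T..T) → 16170+0+13·48·14 = 24906.
Best split is after Q, i.e. k = 2.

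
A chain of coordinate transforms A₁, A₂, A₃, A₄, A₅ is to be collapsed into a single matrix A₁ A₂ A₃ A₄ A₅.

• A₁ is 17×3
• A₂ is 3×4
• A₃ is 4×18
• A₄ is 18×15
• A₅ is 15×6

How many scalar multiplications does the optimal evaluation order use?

1602

Adjacent pairs: A₁A₂ = 17·3·4 = 204; A₂A₃ = 3·4·18 = 216; A₃A₄ = 4·18·15 = 1080; A₄A₅ = 18·15·6 = 1620.
Length 3: A₁..A₃: k=1: 0+216+17·3·18=1134; k=2: 204+0+17·4·18=1428 → min 1134 | A₂..A₄: k=2: 0+1080+3·4·15=1260; k=3: 216+0+3·18·15=1026 → min 1026 | A₃..A₅: k=3: 0+1620+4·18·6=2052; k=4: 1080+0+4·15·6=1440 → min 1440.
Length 4: A₁..A₄: k=1: 0+1026+17·3·15=1791; k=2: 204+1080+17·4·15=2304; k=3: 1134+0+17·18·15=5724 → min 1791 | A₂..A₅: k=2: 0+1440+3·4·6=1512; k=3: 216+1620+3·18·6=2160; k=4: 1026+0+3·15·6=1296 → min 1296.
Length 5: A₁..A₅: k=1: 0+1296+17·3·6=1602; k=2: 204+1440+17·4·6=2052; k=3: 1134+1620+17·18·6=4590; k=4: 1791+0+17·15·6=3321 → min 1602.
Optimal order: (A₁ (((A₂ A₃) A₄) A₅)) with cost 1602.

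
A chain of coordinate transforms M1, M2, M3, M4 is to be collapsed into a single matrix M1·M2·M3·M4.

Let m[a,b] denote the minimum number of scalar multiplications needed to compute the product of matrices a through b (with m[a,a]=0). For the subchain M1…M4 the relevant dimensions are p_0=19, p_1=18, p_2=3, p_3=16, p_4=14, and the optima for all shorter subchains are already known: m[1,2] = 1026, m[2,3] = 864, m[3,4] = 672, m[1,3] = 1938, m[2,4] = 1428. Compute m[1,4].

2496

m[1,4] = min over k∈[1,3] of m[1,k]+m[k+1,4]+p_{0}·p_k·p_{4}.
k=1: 0 + 1428 + 19·18·14 = 6216; k=2: 1026 + 672 + 19·3·14 = 2496; k=3: 1938 + 0 + 19·16·14 = 6194.
Minimum: 2496 at k=2.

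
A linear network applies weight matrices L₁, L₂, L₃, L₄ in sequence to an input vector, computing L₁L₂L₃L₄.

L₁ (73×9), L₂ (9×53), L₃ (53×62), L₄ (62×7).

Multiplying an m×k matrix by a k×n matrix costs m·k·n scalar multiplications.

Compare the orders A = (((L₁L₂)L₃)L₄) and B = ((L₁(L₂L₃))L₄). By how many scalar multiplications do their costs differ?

204391

Order A = (((L₁L₂)L₃)L₄): (L₁L₂): 73×9 by 9×53 → 73×53, cost 73·9·53 = 34821; ((L₁L₂)L₃): 73×53 by 53×62 → 73×62, cost 73·53·62 = 239878; cumulative 274699; (((L₁L₂)L₃)L₄): 73×62 by 62×7 → 73×7, cost 73·62·7 = 31682; cumulative 306381. Total 306381.
Order B = ((L₁(L₂L₃))L₄): (L₂L₃): 9×53 by 53×62 → 9×62, cost 9·53·62 = 29574; (L₁(L₂L₃)): 73×9 by 9×62 → 73×62, cost 73·9·62 = 40734; cumulative 70308; ((L₁(L₂L₃))L₄): 73×62 by 62×7 → 73×7, cost 73·62·7 = 31682; cumulative 101990. Total 101990.
Difference: |306381 − 101990| = 204391.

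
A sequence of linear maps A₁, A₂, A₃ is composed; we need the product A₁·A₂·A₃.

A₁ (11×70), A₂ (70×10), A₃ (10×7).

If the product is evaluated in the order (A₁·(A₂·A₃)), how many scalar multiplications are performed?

(A₂·A₃): 70×10 by 10×7 → 70×7, cost 70·10·7 = 4900
(A₁·(A₂·A₃)): 11×70 by 70×7 → 11×7, cost 11·70·7 = 5390; cumulative 10290
Total: 10290 scalar multiplications.

10290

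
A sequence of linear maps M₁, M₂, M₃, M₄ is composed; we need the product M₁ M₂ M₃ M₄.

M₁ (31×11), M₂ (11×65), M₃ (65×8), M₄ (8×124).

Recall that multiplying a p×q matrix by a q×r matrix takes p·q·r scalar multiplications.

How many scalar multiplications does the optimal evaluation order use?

Adjacent pairs: M₁M₂ = 31·11·65 = 22165; M₂M₃ = 11·65·8 = 5720; M₃M₄ = 65·8·124 = 64480.
Length 3: M₁..M₃: k=1: 0+5720+31·11·8=8448; k=2: 22165+0+31·65·8=38285 → min 8448 | M₂..M₄: k=2: 0+64480+11·65·124=153140; k=3: 5720+0+11·8·124=16632 → min 16632.
Length 4: M₁..M₄: k=1: 0+16632+31·11·124=58916; k=2: 22165+64480+31·65·124=336505; k=3: 8448+0+31·8·124=39200 → min 39200.
Optimal order: ((M₁ (M₂ M₃)) M₄) with cost 39200.

39200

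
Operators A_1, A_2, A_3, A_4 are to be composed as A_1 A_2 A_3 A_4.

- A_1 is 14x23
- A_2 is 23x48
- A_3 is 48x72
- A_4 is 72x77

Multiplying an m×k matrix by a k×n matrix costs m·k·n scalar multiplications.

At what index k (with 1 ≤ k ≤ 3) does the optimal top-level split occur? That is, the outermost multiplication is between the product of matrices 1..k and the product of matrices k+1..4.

3

Adjacent pairs: A_1A_2 = 14·23·48 = 15456; A_2A_3 = 23·48·72 = 79488; A_3A_4 = 48·72·77 = 266112.
Length 3: A_1..A_3: k=1: 0+79488+14·23·72=102672; k=2: 15456+0+14·48·72=63840 → min 63840 | A_2..A_4: k=2: 0+266112+23·48·77=351120; k=3: 79488+0+23·72·77=207000 → min 207000.
Top-level splits: k=1: (A_1..A_1)·(A_2..A_4) → 0+207000+14·23·77 = 231794; k=2: (A_1..A_2)·(A_3..A_4) → 15456+266112+14·48·77 = 333312; k=3: (A_1..A_3)·(A_4..A_4) → 63840+0+14·72·77 = 141456.
Best split is after A_3, i.e. k = 3.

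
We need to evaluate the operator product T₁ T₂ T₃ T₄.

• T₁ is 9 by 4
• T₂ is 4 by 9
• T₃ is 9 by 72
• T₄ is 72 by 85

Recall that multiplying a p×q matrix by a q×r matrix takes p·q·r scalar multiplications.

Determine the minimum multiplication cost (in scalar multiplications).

30132

Adjacent pairs: T₁T₂ = 9·4·9 = 324; T₂T₃ = 4·9·72 = 2592; T₃T₄ = 9·72·85 = 55080.
Length 3: T₁..T₃: k=1: 0+2592+9·4·72=5184; k=2: 324+0+9·9·72=6156 → min 5184 | T₂..T₄: k=2: 0+55080+4·9·85=58140; k=3: 2592+0+4·72·85=27072 → min 27072.
Length 4: T₁..T₄: k=1: 0+27072+9·4·85=30132; k=2: 324+55080+9·9·85=62289; k=3: 5184+0+9·72·85=60264 → min 30132.
Optimal order: (T₁ ((T₂ T₃) T₄)) with cost 30132.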